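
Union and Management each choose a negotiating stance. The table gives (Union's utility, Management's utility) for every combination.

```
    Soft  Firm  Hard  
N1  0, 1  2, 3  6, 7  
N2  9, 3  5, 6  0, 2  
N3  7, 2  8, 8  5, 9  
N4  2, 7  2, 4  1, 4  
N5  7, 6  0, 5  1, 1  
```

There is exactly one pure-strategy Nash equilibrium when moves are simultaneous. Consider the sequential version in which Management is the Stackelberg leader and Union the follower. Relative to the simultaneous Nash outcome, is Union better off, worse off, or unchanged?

better off

Backward induction with Management moving first.
- Soft → Union plays N2 (best of 0, 9, 7, 2, 7); Management gets 3.
- Firm → Union plays N3 (best of 2, 5, 8, 2, 0); Management gets 8.
- Hard → Union plays N1 (best of 6, 0, 5, 1, 1); Management gets 7.
Management's induced payoffs are 3, 8, 7, so Management commits to Firm. Subgame-perfect outcome: (N3, Firm) with payoffs (8, 8).
Under simultaneous play:
Union's best replies: Soft→N2; Firm→N3; Hard→N1.
Management's best replies: N1→Hard; N2→Firm; N3→Hard; N4→Soft; N5→Soft.
The unique mutual best reply is (N1, Hard), giving (6, 7).
Union earns 8 sequentially versus 6 at the Nash outcome: better off.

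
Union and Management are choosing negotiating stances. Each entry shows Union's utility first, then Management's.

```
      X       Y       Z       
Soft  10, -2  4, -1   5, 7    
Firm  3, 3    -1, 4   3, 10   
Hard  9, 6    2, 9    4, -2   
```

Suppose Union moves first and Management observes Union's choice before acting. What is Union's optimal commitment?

Work backward from Management's decision.
- Soft → Management plays Z (best of -2, -1, 7); Union gets 5.
- Firm → Management plays Z (best of 3, 4, 10); Union gets 3.
- Hard → Management plays Y (best of 6, 9, -2); Union gets 2.
Union's induced payoffs are 5, 3, 2, so Union commits to Soft. Subgame-perfect outcome: (Soft, Z) with payoffs (5, 7).

Soft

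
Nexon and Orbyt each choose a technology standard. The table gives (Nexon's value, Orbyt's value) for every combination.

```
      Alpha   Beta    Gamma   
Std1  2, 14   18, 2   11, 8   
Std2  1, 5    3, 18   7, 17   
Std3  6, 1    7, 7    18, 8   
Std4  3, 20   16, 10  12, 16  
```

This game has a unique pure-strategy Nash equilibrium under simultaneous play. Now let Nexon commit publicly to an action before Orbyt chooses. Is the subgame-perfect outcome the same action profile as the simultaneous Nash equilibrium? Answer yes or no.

Backward induction with Nexon moving first.
- Std1: Orbyt compares 14, 2, 8 and picks Alpha; Nexon would get 2.
- Std2: Orbyt compares 5, 18, 17 and picks Beta; Nexon would get 3.
- Std3: Orbyt compares 1, 7, 8 and picks Gamma; Nexon would get 18.
- Std4: Orbyt compares 20, 10, 16 and picks Alpha; Nexon would get 3.
Nexon's induced payoffs are 2, 3, 18, 3, so Nexon commits to Std3. Subgame-perfect outcome: (Std3, Gamma) with payoffs (18, 8).
For the simultaneous game, intersect best replies.
Nexon's best replies: Alpha→Std3; Beta→Std1; Gamma→Std3.
Orbyt's best replies: Std1→Alpha; Std2→Beta; Std3→Gamma; Std4→Alpha.
The unique mutual best reply is (Std3, Gamma), giving (18, 8).
Sequential outcome (Std3, Gamma) coincides with the Nash profile (Std3, Gamma).

yes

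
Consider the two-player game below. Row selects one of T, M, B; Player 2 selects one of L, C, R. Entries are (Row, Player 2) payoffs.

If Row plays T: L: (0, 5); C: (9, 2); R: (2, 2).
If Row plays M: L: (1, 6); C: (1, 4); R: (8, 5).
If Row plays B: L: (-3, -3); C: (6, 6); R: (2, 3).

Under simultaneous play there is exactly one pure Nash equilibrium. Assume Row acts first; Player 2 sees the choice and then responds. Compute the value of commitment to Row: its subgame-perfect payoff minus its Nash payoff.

Work backward from Player 2's decision.
- T → Player 2 plays L (best of 5, 2, 2); Row gets 0.
- M → Player 2 plays L (best of 6, 4, 5); Row gets 1.
- B → Player 2 plays C (best of -3, 6, 3); Row gets 6.
Among 0, 1, 6, the best is 6 at B. Subgame-perfect outcome: (B, C) with payoffs (6, 6).
Under simultaneous play:
Row's best replies: L→M; C→T; R→M.
Player 2's best replies: T→L; M→L; B→C.
The unique mutual best reply is (M, L), giving (1, 6).
Row's commitment gain: 6 − 1 = 5.

5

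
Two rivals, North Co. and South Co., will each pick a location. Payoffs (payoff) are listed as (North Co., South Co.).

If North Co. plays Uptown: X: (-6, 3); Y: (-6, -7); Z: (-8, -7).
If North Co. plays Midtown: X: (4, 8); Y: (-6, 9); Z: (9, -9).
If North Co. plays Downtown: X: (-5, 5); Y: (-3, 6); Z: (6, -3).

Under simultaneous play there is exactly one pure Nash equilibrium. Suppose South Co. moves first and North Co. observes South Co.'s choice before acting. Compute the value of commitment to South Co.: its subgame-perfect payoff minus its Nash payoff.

2

Solve by backward induction (South Co. leads).
- X → North Co. plays Midtown (best of -6, 4, -5); South Co. gets 8.
- Y → North Co. plays Downtown (best of -6, -6, -3); South Co. gets 6.
- Z → North Co. plays Midtown (best of -8, 9, 6); South Co. gets -9.
Maximizing over 8, 6, -9, South Co. chooses X. Subgame-perfect outcome: (Midtown, X) with payoffs (4, 8).
For the simultaneous game, intersect best replies.
North Co.'s best replies: X→Midtown; Y→Downtown; Z→Midtown.
South Co.'s best replies: Uptown→X; Midtown→Y; Downtown→Y.
The unique mutual best reply is (Downtown, Y), giving (-3, 6).
South Co.'s commitment gain: 8 − 6 = 2.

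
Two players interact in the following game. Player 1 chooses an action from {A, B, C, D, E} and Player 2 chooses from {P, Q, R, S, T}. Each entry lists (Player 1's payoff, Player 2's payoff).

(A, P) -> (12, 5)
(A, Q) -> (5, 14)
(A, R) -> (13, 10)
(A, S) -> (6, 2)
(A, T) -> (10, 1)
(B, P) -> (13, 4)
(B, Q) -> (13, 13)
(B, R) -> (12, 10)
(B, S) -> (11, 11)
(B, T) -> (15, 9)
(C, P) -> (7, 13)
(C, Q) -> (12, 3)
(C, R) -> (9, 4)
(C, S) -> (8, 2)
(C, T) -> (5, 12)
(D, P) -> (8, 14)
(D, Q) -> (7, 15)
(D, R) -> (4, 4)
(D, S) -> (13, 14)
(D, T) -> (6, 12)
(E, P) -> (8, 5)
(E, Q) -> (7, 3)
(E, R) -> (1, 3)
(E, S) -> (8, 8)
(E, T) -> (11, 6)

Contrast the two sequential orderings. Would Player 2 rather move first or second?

first

If Player 1 leads: Player 2's best replies are A→Q, B→Q, C→P, D→Q, E→S; Player 1's induced payoffs 5, 13, 7, 7, 8; outcome (B, Q), payoffs (13, 13).
If Player 2 leads: Player 1's best replies are P→B, Q→B, R→A, S→D, T→B; Player 2's induced payoffs 4, 13, 10, 14, 9; outcome (D, S), payoffs (13, 14).
Player 2 gets 14 moving first and 13 moving second, so Player 2 prefers to move first.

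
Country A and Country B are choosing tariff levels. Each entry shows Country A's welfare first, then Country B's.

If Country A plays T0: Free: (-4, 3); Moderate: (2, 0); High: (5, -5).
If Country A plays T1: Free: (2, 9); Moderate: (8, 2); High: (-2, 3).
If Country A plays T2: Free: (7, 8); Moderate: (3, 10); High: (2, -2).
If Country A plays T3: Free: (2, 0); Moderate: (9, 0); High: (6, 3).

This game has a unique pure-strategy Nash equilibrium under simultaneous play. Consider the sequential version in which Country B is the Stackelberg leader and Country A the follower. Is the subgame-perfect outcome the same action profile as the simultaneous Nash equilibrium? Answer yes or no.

no

Backward induction with Country B moving first.
- Free: BR = T2, leader payoff 8.
- Moderate: BR = T3, leader payoff 0.
- High: BR = T3, leader payoff 3.
Among 8, 0, 3, the best is 8 at Free. Subgame-perfect outcome: (T2, Free) with payoffs (7, 8).
Now find the simultaneous Nash equilibrium.
Country A's best replies: Free→T2; Moderate→T3; High→T3.
Country B's best replies: T0→Free; T1→Free; T2→Moderate; T3→High.
The unique mutual best reply is (T3, High), giving (6, 3).
Sequential outcome (T2, Free) differs from the Nash profile (T3, High).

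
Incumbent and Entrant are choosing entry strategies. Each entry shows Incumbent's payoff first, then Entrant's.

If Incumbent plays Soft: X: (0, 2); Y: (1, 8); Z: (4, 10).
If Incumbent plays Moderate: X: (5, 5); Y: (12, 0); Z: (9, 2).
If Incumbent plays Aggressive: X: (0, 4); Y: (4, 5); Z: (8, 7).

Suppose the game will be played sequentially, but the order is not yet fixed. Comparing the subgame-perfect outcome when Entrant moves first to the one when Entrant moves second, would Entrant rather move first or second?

If Incumbent leads: Entrant's best replies are Soft→Z, Moderate→X, Aggressive→Z; Incumbent's induced payoffs 4, 5, 8; outcome (Aggressive, Z), payoffs (8, 7).
If Entrant leads: Incumbent's best replies are X→Moderate, Y→Moderate, Z→Moderate; Entrant's induced payoffs 5, 0, 2; outcome (Moderate, X), payoffs (5, 5).
Entrant gets 5 moving first and 7 moving second, so Entrant prefers to move second.

second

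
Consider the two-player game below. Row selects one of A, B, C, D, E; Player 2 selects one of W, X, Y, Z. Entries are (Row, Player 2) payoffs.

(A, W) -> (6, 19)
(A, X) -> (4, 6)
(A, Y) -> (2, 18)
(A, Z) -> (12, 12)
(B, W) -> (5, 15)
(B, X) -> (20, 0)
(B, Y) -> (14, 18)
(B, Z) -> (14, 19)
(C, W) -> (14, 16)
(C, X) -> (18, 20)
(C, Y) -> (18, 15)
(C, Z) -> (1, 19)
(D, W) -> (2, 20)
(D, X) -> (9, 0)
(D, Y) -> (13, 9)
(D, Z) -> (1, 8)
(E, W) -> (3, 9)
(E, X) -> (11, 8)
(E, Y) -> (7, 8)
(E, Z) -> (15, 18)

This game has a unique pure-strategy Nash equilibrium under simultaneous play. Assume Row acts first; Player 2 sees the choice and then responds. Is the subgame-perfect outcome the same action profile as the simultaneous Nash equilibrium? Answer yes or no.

Backward induction with Row moving first.
- A: BR = W, leader payoff 6.
- B: BR = Z, leader payoff 14.
- C: BR = X, leader payoff 18.
- D: BR = W, leader payoff 2.
- E: BR = Z, leader payoff 15.
Among 6, 14, 18, 2, 15, the best is 18 at C. Subgame-perfect outcome: (C, X) with payoffs (18, 20).
Now find the simultaneous Nash equilibrium.
Row's best replies: W→C; X→B; Y→C; Z→E.
Player 2's best replies: A→W; B→Z; C→X; D→W; E→Z.
Only (E, Z) has each player best-responding; Nash payoffs (15, 18).
Sequential outcome (C, X) differs from the Nash profile (E, Z).

no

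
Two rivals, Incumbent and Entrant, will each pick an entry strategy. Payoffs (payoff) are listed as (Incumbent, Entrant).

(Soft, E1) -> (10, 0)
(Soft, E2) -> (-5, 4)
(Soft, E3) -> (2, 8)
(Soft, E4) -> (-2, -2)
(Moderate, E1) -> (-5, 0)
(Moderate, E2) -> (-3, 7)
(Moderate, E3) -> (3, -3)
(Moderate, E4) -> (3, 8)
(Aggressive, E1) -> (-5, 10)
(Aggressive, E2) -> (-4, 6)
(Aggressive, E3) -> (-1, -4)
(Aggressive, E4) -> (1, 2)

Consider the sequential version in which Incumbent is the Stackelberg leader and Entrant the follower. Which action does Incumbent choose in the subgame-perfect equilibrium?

Moderate

Work backward from Entrant's decision.
- Soft: BR = E3, leader payoff 2.
- Moderate: BR = E4, leader payoff 3.
- Aggressive: BR = E1, leader payoff -5.
Maximizing over 2, 3, -5, Incumbent chooses Moderate. Subgame-perfect outcome: (Moderate, E4) with payoffs (3, 8).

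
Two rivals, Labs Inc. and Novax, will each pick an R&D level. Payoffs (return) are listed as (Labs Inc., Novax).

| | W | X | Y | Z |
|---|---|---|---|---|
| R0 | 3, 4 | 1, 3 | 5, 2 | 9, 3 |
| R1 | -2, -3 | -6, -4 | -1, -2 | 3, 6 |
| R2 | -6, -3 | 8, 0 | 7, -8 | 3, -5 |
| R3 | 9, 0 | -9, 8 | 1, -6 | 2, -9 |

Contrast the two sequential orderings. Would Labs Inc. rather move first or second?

second

If Labs Inc. leads: Novax's best replies are R0→W, R1→Z, R2→X, R3→X; Labs Inc.'s induced payoffs 3, 3, 8, -9; outcome (R2, X), payoffs (8, 0).
If Novax leads: Labs Inc.'s best replies are W→R3, X→R2, Y→R2, Z→R0; Novax's induced payoffs 0, 0, -8, 3; outcome (R0, Z), payoffs (9, 3).
Labs Inc. gets 8 moving first and 9 moving second, so Labs Inc. prefers to move second.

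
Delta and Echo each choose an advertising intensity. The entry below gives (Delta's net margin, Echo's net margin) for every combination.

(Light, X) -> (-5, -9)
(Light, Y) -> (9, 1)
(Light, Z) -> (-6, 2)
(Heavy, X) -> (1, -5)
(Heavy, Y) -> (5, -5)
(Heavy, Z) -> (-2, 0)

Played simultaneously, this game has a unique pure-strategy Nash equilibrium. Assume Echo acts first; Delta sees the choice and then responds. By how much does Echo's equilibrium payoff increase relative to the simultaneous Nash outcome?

1

Backward induction with Echo moving first.
- X → Delta plays Heavy (best of -5, 1); Echo gets -5.
- Y → Delta plays Light (best of 9, 5); Echo gets 1.
- Z → Delta plays Heavy (best of -6, -2); Echo gets 0.
Echo's induced payoffs are -5, 1, 0, so Echo commits to Y. Subgame-perfect outcome: (Light, Y) with payoffs (9, 1).
Under simultaneous play:
Delta's best replies: X→Heavy; Y→Light; Z→Heavy.
Echo's best replies: Light→Z; Heavy→Z.
The unique mutual best reply is (Heavy, Z), giving (-2, 0).
Echo's commitment gain: 1 − 0 = 1.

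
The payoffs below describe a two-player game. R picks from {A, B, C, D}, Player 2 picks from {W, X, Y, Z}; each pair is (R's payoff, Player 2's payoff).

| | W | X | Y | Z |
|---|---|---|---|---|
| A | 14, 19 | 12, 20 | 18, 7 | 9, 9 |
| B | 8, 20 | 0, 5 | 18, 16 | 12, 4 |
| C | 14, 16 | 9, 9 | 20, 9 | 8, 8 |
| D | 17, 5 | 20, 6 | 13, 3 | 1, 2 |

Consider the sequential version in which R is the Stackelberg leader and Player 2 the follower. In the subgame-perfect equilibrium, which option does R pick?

D

Player 2 best-responds to each possible R move:
- A → Player 2 plays X (best of 19, 20, 7, 9); R gets 12.
- B → Player 2 plays W (best of 20, 5, 16, 4); R gets 8.
- C → Player 2 plays W (best of 16, 9, 9, 8); R gets 14.
- D → Player 2 plays X (best of 5, 6, 3, 2); R gets 20.
Maximizing over 12, 8, 14, 20, R chooses D. Subgame-perfect outcome: (D, X) with payoffs (20, 6).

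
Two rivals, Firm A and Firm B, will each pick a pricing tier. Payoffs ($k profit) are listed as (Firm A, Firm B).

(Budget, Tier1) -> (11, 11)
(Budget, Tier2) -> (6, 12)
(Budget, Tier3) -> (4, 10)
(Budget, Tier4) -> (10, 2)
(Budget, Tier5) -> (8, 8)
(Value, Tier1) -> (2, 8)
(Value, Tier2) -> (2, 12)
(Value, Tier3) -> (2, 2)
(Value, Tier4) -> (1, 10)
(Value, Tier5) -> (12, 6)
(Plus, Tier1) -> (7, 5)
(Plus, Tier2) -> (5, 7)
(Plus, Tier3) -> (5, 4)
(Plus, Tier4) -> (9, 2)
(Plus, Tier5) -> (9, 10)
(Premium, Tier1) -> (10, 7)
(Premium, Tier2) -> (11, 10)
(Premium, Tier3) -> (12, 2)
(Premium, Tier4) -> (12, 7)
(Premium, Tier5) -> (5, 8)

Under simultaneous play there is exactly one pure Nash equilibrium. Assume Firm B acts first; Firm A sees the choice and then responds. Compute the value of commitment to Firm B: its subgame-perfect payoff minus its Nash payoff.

Solve by backward induction (Firm B leads).
- Tier1: BR = Budget, leader payoff 11.
- Tier2: BR = Premium, leader payoff 10.
- Tier3: BR = Premium, leader payoff 2.
- Tier4: BR = Premium, leader payoff 7.
- Tier5: BR = Value, leader payoff 6.
Maximizing over 11, 10, 2, 7, 6, Firm B chooses Tier1. Subgame-perfect outcome: (Budget, Tier1) with payoffs (11, 11).
Under simultaneous play:
Firm A's best replies: Tier1→Budget; Tier2→Premium; Tier3→Premium; Tier4→Premium; Tier5→Value.
Firm B's best replies: Budget→Tier2; Value→Tier2; Plus→Tier5; Premium→Tier2.
Only (Premium, Tier2) has each player best-responding; Nash payoffs (11, 10).
Firm B's commitment gain: 11 − 10 = 1.

1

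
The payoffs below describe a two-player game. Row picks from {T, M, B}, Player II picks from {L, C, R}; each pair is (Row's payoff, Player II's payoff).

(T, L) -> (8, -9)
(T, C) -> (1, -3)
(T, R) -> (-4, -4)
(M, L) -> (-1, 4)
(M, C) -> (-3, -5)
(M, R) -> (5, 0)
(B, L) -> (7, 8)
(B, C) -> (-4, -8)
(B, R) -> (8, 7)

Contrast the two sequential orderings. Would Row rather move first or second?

If Row leads: Player II's best replies are T→C, M→L, B→L; Row's induced payoffs 1, -1, 7; outcome (B, L), payoffs (7, 8).
If Player II leads: Row's best replies are L→T, C→T, R→B; Player II's induced payoffs -9, -3, 7; outcome (B, R), payoffs (8, 7).
Row gets 7 moving first and 8 moving second, so Row prefers to move second.

second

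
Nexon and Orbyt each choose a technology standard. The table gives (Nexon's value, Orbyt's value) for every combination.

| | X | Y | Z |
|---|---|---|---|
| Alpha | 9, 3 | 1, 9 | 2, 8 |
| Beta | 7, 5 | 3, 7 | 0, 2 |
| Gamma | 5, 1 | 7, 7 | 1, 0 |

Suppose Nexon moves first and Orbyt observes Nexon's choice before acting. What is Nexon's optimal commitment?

Gamma

Backward induction with Nexon moving first.
- Alpha → Orbyt plays Y (best of 3, 9, 8); Nexon gets 1.
- Beta → Orbyt plays Y (best of 5, 7, 2); Nexon gets 3.
- Gamma → Orbyt plays Y (best of 1, 7, 0); Nexon gets 7.
Maximizing over 1, 3, 7, Nexon chooses Gamma. Subgame-perfect outcome: (Gamma, Y) with payoffs (7, 7).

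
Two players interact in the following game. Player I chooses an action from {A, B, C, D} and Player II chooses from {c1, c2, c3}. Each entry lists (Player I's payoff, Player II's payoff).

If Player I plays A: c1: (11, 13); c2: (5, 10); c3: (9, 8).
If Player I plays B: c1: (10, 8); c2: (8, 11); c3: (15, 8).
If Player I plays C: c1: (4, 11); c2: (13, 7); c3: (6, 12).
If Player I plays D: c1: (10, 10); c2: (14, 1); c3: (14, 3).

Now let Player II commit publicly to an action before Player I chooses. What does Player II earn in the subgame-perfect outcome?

Player I best-responds to each possible Player II move:
- c1 → Player I plays A (best of 11, 10, 4, 10); Player II gets 13.
- c2 → Player I plays D (best of 5, 8, 13, 14); Player II gets 1.
- c3 → Player I plays B (best of 9, 15, 6, 14); Player II gets 8.
Player II's induced payoffs are 13, 1, 8, so Player II commits to c1. Subgame-perfect outcome: (A, c1) with payoffs (11, 13).

13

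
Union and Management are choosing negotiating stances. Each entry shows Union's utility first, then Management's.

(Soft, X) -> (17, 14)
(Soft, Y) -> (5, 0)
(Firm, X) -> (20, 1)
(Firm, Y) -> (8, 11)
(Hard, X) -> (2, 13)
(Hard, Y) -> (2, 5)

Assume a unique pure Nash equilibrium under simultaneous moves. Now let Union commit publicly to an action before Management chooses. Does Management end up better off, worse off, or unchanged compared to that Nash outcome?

Management best-responds to each possible Union move:
- Soft → Management plays X (best of 14, 0); Union gets 17.
- Firm → Management plays Y (best of 1, 11); Union gets 8.
- Hard → Management plays X (best of 13, 5); Union gets 2.
Among 17, 8, 2, the best is 17 at Soft. Subgame-perfect outcome: (Soft, X) with payoffs (17, 14).
Under simultaneous play:
Union's best replies: X→Firm; Y→Firm.
Management's best replies: Soft→X; Firm→Y; Hard→X.
Only (Firm, Y) has each player best-responding; Nash payoffs (8, 11).
Management earns 14 sequentially versus 11 at the Nash outcome: better off.

better off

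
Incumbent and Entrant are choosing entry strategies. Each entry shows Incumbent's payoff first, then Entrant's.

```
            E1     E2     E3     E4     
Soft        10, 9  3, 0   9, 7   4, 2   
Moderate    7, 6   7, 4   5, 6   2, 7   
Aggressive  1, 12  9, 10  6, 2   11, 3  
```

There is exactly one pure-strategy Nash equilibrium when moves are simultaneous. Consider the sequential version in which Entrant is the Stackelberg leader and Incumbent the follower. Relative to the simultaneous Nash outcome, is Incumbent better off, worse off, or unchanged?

Incumbent best-responds to each possible Entrant move:
- E1 → Incumbent plays Soft (best of 10, 7, 1); Entrant gets 9.
- E2 → Incumbent plays Aggressive (best of 3, 7, 9); Entrant gets 10.
- E3 → Incumbent plays Soft (best of 9, 5, 6); Entrant gets 7.
- E4 → Incumbent plays Aggressive (best of 4, 2, 11); Entrant gets 3.
Maximizing over 9, 10, 7, 3, Entrant chooses E2. Subgame-perfect outcome: (Aggressive, E2) with payoffs (9, 10).
Under simultaneous play:
Incumbent's best replies: E1→Soft; E2→Aggressive; E3→Soft; E4→Aggressive.
Entrant's best replies: Soft→E1; Moderate→E4; Aggressive→E1.
The unique mutual best reply is (Soft, E1), giving (10, 9).
Incumbent earns 9 sequentially versus 10 at the Nash outcome: worse off.

worse off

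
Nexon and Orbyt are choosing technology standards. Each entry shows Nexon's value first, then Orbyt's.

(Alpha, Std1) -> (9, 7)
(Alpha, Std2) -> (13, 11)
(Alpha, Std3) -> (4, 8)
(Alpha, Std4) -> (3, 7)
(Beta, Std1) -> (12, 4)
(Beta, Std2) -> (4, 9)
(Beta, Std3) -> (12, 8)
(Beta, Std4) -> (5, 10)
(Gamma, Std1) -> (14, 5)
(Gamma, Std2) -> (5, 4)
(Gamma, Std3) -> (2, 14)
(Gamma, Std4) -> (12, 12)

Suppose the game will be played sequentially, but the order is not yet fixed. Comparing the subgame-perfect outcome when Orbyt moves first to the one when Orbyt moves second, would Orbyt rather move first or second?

If Nexon leads: Orbyt's best replies are Alpha→Std2, Beta→Std4, Gamma→Std3; Nexon's induced payoffs 13, 5, 2; outcome (Alpha, Std2), payoffs (13, 11).
If Orbyt leads: Nexon's best replies are Std1→Gamma, Std2→Alpha, Std3→Beta, Std4→Gamma; Orbyt's induced payoffs 5, 11, 8, 12; outcome (Gamma, Std4), payoffs (12, 12).
Orbyt gets 12 moving first and 11 moving second, so Orbyt prefers to move first.

first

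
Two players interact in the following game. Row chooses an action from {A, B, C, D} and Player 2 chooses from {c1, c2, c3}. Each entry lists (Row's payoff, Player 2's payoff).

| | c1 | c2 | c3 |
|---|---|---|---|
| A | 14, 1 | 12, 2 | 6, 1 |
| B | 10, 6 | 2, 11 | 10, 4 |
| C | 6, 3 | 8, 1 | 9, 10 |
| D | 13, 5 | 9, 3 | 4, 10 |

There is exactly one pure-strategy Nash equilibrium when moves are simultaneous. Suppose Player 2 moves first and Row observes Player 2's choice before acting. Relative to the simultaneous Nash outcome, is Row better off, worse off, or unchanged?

worse off

Row best-responds to each possible Player 2 move:
- c1: BR = A, leader payoff 1.
- c2: BR = A, leader payoff 2.
- c3: BR = B, leader payoff 4.
Maximizing over 1, 2, 4, Player 2 chooses c3. Subgame-perfect outcome: (B, c3) with payoffs (10, 4).
Now find the simultaneous Nash equilibrium.
Row's best replies: c1→A; c2→A; c3→B.
Player 2's best replies: A→c2; B→c2; C→c3; D→c3.
The unique mutual best reply is (A, c2), giving (12, 2).
Row earns 10 sequentially versus 12 at the Nash outcome: worse off.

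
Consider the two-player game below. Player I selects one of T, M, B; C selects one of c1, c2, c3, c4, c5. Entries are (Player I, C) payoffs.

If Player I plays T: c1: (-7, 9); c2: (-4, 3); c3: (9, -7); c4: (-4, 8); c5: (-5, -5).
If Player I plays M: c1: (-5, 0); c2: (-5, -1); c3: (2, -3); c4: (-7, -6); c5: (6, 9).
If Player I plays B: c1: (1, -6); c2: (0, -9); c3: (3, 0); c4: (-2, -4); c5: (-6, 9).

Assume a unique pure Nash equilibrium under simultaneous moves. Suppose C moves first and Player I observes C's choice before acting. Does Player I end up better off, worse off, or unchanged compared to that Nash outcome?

Player I best-responds to each possible C move:
- c1: Player I compares -7, -5, 1 and picks B; C would get -6.
- c2: Player I compares -4, -5, 0 and picks B; C would get -9.
- c3: Player I compares 9, 2, 3 and picks T; C would get -7.
- c4: Player I compares -4, -7, -2 and picks B; C would get -4.
- c5: Player I compares -5, 6, -6 and picks M; C would get 9.
Maximizing over -6, -9, -7, -4, 9, C chooses c5. Subgame-perfect outcome: (M, c5) with payoffs (6, 9).
For the simultaneous game, intersect best replies.
Player I's best replies: c1→B; c2→B; c3→T; c4→B; c5→M.
C's best replies: T→c1; M→c5; B→c5.
The unique mutual best reply is (M, c5), giving (6, 9).
Player I earns 6 sequentially versus 6 at the Nash outcome: unchanged.

unchanged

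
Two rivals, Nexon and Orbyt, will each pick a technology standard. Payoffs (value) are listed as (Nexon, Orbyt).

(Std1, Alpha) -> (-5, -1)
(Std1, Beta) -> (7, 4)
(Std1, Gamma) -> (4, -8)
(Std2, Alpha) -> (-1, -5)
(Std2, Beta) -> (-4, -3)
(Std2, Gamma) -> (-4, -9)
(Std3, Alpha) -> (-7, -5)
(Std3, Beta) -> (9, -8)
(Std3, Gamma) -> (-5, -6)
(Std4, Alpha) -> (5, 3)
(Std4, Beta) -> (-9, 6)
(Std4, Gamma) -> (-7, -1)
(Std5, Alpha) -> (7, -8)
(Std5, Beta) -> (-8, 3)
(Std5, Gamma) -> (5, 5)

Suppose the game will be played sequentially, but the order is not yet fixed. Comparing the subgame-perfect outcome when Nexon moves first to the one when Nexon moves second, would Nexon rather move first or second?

first

If Nexon leads: Orbyt's best replies are Std1→Beta, Std2→Beta, Std3→Alpha, Std4→Beta, Std5→Gamma; Nexon's induced payoffs 7, -4, -7, -9, 5; outcome (Std1, Beta), payoffs (7, 4).
If Orbyt leads: Nexon's best replies are Alpha→Std5, Beta→Std3, Gamma→Std5; Orbyt's induced payoffs -8, -8, 5; outcome (Std5, Gamma), payoffs (5, 5).
Nexon gets 7 moving first and 5 moving second, so Nexon prefers to move first.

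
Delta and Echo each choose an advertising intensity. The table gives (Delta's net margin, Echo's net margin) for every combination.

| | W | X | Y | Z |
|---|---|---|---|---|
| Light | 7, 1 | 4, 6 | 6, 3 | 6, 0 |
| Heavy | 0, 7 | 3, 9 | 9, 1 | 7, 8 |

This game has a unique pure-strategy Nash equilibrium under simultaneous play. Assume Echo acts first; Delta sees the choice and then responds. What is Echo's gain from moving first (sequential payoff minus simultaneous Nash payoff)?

2

Work backward from Delta's decision.
- W: BR = Light, leader payoff 1.
- X: BR = Light, leader payoff 6.
- Y: BR = Heavy, leader payoff 1.
- Z: BR = Heavy, leader payoff 8.
Echo's induced payoffs are 1, 6, 1, 8, so Echo commits to Z. Subgame-perfect outcome: (Heavy, Z) with payoffs (7, 8).
Now find the simultaneous Nash equilibrium.
Delta's best replies: W→Light; X→Light; Y→Heavy; Z→Heavy.
Echo's best replies: Light→X; Heavy→X.
The unique mutual best reply is (Light, X), giving (4, 6).
Echo's commitment gain: 8 − 6 = 2.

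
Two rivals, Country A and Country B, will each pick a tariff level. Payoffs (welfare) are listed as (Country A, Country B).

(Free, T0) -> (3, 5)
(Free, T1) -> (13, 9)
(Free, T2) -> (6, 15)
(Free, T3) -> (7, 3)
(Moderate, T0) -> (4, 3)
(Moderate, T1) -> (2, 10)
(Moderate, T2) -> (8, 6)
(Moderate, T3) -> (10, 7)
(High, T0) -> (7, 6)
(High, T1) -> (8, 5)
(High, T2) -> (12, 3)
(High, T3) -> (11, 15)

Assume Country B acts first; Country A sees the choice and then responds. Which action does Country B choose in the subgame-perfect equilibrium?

T3

Country A best-responds to each possible Country B move:
- T0 → Country A plays High (best of 3, 4, 7); Country B gets 6.
- T1 → Country A plays Free (best of 13, 2, 8); Country B gets 9.
- T2 → Country A plays High (best of 6, 8, 12); Country B gets 3.
- T3 → Country A plays High (best of 7, 10, 11); Country B gets 15.
Among 6, 9, 3, 15, the best is 15 at T3. Subgame-perfect outcome: (High, T3) with payoffs (11, 15).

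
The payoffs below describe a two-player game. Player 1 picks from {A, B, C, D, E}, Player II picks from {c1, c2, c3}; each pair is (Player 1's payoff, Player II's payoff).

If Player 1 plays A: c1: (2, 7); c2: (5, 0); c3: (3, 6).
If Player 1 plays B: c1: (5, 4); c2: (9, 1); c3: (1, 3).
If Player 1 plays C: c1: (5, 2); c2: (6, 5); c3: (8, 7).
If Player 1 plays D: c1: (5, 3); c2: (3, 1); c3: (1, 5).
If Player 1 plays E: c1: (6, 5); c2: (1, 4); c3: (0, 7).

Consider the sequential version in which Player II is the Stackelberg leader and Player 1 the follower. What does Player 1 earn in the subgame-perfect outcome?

8

Solve by backward induction (Player II leads).
- c1: BR = E, leader payoff 5.
- c2: BR = B, leader payoff 1.
- c3: BR = C, leader payoff 7.
Player II's induced payoffs are 5, 1, 7, so Player II commits to c3. Subgame-perfect outcome: (C, c3) with payoffs (8, 7).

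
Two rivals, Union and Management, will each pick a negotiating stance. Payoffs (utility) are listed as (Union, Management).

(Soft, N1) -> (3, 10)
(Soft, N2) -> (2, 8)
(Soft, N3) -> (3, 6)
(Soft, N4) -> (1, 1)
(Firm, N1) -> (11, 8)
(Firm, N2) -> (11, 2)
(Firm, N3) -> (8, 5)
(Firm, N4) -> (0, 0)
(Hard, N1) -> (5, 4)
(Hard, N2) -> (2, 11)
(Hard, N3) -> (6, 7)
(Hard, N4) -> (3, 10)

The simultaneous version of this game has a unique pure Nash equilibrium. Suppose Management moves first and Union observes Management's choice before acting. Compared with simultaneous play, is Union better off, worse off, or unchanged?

Union best-responds to each possible Management move:
- N1: Union compares 3, 11, 5 and picks Firm; Management would get 8.
- N2: Union compares 2, 11, 2 and picks Firm; Management would get 2.
- N3: Union compares 3, 8, 6 and picks Firm; Management would get 5.
- N4: Union compares 1, 0, 3 and picks Hard; Management would get 10.
Management's induced payoffs are 8, 2, 5, 10, so Management commits to N4. Subgame-perfect outcome: (Hard, N4) with payoffs (3, 10).
For the simultaneous game, intersect best replies.
Union's best replies: N1→Firm; N2→Firm; N3→Firm; N4→Hard.
Management's best replies: Soft→N1; Firm→N1; Hard→N2.
Only (Firm, N1) has each player best-responding; Nash payoffs (11, 8).
Union earns 3 sequentially versus 11 at the Nash outcome: worse off.

worse off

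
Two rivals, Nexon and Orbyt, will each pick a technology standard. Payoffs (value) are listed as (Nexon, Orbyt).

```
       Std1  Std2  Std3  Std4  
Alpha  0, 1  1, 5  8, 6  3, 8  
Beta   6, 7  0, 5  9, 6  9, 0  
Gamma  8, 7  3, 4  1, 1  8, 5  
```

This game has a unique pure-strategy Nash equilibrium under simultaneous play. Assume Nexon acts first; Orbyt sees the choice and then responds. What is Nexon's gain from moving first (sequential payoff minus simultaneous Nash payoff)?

0

Work backward from Orbyt's decision.
- Alpha: BR = Std4, leader payoff 3.
- Beta: BR = Std1, leader payoff 6.
- Gamma: BR = Std1, leader payoff 8.
Maximizing over 3, 6, 8, Nexon chooses Gamma. Subgame-perfect outcome: (Gamma, Std1) with payoffs (8, 7).
Now find the simultaneous Nash equilibrium.
Nexon's best replies: Std1→Gamma; Std2→Gamma; Std3→Beta; Std4→Beta.
Orbyt's best replies: Alpha→Std4; Beta→Std1; Gamma→Std1.
The unique mutual best reply is (Gamma, Std1), giving (8, 7).
Nexon's commitment gain: 8 − 8 = 0.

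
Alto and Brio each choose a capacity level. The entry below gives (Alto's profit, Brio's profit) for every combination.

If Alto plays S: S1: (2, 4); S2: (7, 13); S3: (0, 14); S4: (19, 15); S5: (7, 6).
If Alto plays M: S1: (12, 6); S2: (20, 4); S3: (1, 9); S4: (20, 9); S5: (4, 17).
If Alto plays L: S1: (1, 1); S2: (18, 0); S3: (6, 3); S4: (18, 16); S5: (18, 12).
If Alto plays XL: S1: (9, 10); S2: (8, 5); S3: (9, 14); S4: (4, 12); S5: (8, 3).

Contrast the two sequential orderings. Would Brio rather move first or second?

second

If Alto leads: Brio's best replies are S→S4, M→S5, L→S4, XL→S3; Alto's induced payoffs 19, 4, 18, 9; outcome (S, S4), payoffs (19, 15).
If Brio leads: Alto's best replies are S1→M, S2→M, S3→XL, S4→M, S5→L; Brio's induced payoffs 6, 4, 14, 9, 12; outcome (XL, S3), payoffs (9, 14).
Brio gets 14 moving first and 15 moving second, so Brio prefers to move second.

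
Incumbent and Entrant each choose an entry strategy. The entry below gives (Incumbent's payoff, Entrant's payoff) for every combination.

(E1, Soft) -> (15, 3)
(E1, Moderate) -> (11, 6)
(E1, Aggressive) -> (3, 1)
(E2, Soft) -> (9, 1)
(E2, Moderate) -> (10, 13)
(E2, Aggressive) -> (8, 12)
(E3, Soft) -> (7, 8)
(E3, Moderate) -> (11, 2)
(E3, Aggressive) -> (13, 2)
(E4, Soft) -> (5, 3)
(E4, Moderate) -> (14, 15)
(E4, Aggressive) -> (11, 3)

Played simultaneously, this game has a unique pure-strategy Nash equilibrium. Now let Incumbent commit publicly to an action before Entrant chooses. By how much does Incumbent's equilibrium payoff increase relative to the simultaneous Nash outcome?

0

Entrant best-responds to each possible Incumbent move:
- E1: BR = Moderate, leader payoff 11.
- E2: BR = Moderate, leader payoff 10.
- E3: BR = Soft, leader payoff 7.
- E4: BR = Moderate, leader payoff 14.
Maximizing over 11, 10, 7, 14, Incumbent chooses E4. Subgame-perfect outcome: (E4, Moderate) with payoffs (14, 15).
For the simultaneous game, intersect best replies.
Incumbent's best replies: Soft→E1; Moderate→E4; Aggressive→E3.
Entrant's best replies: E1→Moderate; E2→Moderate; E3→Soft; E4→Moderate.
The unique mutual best reply is (E4, Moderate), giving (14, 15).
Incumbent's commitment gain: 14 − 14 = 0.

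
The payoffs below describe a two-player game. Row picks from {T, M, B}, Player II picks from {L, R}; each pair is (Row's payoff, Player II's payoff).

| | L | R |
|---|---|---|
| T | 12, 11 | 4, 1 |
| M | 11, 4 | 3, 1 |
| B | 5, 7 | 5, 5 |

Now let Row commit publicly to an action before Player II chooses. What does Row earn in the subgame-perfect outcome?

Player II best-responds to each possible Row move:
- T → Player II plays L (best of 11, 1); Row gets 12.
- M → Player II plays L (best of 4, 1); Row gets 11.
- B → Player II plays L (best of 7, 5); Row gets 5.
Maximizing over 12, 11, 5, Row chooses T. Subgame-perfect outcome: (T, L) with payoffs (12, 11).

12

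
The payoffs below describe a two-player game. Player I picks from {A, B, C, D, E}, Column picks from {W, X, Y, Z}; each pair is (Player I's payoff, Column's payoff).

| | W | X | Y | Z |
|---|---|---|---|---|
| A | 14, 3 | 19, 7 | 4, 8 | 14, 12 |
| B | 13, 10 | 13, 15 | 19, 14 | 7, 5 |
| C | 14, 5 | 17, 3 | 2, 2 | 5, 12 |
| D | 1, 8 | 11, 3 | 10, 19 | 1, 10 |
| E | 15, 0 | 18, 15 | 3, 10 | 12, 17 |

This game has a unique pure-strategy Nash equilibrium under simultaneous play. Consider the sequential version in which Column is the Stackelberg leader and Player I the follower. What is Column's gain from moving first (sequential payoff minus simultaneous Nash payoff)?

2

Player I best-responds to each possible Column move:
- W → Player I plays E (best of 14, 13, 14, 1, 15); Column gets 0.
- X → Player I plays A (best of 19, 13, 17, 11, 18); Column gets 7.
- Y → Player I plays B (best of 4, 19, 2, 10, 3); Column gets 14.
- Z → Player I plays A (best of 14, 7, 5, 1, 12); Column gets 12.
Maximizing over 0, 7, 14, 12, Column chooses Y. Subgame-perfect outcome: (B, Y) with payoffs (19, 14).
Under simultaneous play:
Player I's best replies: W→E; X→A; Y→B; Z→A.
Column's best replies: A→Z; B→X; C→Z; D→Y; E→Z.
Only (A, Z) has each player best-responding; Nash payoffs (14, 12).
Column's commitment gain: 14 − 12 = 2.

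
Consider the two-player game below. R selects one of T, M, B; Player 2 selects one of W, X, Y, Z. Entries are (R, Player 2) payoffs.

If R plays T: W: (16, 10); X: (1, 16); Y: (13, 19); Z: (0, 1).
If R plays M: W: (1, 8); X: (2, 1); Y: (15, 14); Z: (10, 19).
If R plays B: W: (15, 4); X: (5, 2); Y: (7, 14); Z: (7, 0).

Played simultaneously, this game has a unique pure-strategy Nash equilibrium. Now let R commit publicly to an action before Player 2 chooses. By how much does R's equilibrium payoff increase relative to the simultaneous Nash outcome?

3

Work backward from Player 2's decision.
- T: Player 2 compares 10, 16, 19, 1 and picks Y; R would get 13.
- M: Player 2 compares 8, 1, 14, 19 and picks Z; R would get 10.
- B: Player 2 compares 4, 2, 14, 0 and picks Y; R would get 7.
R's induced payoffs are 13, 10, 7, so R commits to T. Subgame-perfect outcome: (T, Y) with payoffs (13, 19).
Under simultaneous play:
R's best replies: W→T; X→B; Y→M; Z→M.
Player 2's best replies: T→Y; M→Z; B→Y.
The unique mutual best reply is (M, Z), giving (10, 19).
R's commitment gain: 13 − 10 = 3.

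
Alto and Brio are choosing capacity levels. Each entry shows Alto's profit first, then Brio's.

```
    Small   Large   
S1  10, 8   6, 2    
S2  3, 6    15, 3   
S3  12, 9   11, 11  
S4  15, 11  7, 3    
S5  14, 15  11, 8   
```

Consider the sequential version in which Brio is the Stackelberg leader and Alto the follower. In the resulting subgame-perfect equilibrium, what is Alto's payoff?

15

Alto best-responds to each possible Brio move:
- Small: BR = S4, leader payoff 11.
- Large: BR = S2, leader payoff 3.
Brio's induced payoffs are 11, 3, so Brio commits to Small. Subgame-perfect outcome: (S4, Small) with payoffs (15, 11).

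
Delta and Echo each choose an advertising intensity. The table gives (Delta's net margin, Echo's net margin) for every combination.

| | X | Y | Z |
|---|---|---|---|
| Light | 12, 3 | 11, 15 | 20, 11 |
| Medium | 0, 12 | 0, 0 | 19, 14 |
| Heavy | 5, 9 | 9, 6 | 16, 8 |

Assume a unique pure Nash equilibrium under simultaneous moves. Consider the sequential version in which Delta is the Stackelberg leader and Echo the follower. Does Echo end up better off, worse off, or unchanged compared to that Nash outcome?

worse off

Solve by backward induction (Delta leads).
- Light: Echo compares 3, 15, 11 and picks Y; Delta would get 11.
- Medium: Echo compares 12, 0, 14 and picks Z; Delta would get 19.
- Heavy: Echo compares 9, 6, 8 and picks X; Delta would get 5.
Delta's induced payoffs are 11, 19, 5, so Delta commits to Medium. Subgame-perfect outcome: (Medium, Z) with payoffs (19, 14).
Under simultaneous play:
Delta's best replies: X→Light; Y→Light; Z→Light.
Echo's best replies: Light→Y; Medium→Z; Heavy→X.
Only (Light, Y) has each player best-responding; Nash payoffs (11, 15).
Echo earns 14 sequentially versus 15 at the Nash outcome: worse off.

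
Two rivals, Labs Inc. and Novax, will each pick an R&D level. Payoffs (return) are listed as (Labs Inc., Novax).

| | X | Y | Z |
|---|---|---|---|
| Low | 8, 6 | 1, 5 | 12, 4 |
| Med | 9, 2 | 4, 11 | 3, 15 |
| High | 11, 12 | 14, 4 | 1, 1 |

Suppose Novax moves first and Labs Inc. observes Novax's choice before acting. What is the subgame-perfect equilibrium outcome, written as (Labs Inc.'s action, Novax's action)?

Work backward from Labs Inc.'s decision.
- X: Labs Inc. compares 8, 9, 11 and picks High; Novax would get 12.
- Y: Labs Inc. compares 1, 4, 14 and picks High; Novax would get 4.
- Z: Labs Inc. compares 12, 3, 1 and picks Low; Novax would get 4.
Maximizing over 12, 4, 4, Novax chooses X. Subgame-perfect outcome: (High, X) with payoffs (11, 12).

(High, X)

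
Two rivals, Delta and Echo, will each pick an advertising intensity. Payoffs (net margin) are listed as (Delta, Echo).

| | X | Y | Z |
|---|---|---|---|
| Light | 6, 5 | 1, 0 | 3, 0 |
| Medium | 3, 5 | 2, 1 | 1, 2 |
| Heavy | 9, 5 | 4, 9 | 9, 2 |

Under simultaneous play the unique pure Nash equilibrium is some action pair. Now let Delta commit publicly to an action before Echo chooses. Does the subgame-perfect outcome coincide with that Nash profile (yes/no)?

no

Solve by backward induction (Delta leads).
- Light → Echo plays X (best of 5, 0, 0); Delta gets 6.
- Medium → Echo plays X (best of 5, 1, 2); Delta gets 3.
- Heavy → Echo plays Y (best of 5, 9, 2); Delta gets 4.
Among 6, 3, 4, the best is 6 at Light. Subgame-perfect outcome: (Light, X) with payoffs (6, 5).
For the simultaneous game, intersect best replies.
Delta's best replies: X→Heavy; Y→Heavy; Z→Heavy.
Echo's best replies: Light→X; Medium→X; Heavy→Y.
The unique mutual best reply is (Heavy, Y), giving (4, 9).
Sequential outcome (Light, X) differs from the Nash profile (Heavy, Y).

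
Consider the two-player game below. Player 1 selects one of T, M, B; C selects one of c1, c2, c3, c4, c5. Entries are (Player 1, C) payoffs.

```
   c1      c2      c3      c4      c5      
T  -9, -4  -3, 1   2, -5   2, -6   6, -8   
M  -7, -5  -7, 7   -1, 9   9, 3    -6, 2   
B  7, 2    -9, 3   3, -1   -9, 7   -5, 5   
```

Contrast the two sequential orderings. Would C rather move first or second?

second

If Player 1 leads: C's best replies are T→c2, M→c3, B→c4; Player 1's induced payoffs -3, -1, -9; outcome (M, c3), payoffs (-1, 9).
If C leads: Player 1's best replies are c1→B, c2→T, c3→B, c4→M, c5→T; C's induced payoffs 2, 1, -1, 3, -8; outcome (M, c4), payoffs (9, 3).
C gets 3 moving first and 9 moving second, so C prefers to move second.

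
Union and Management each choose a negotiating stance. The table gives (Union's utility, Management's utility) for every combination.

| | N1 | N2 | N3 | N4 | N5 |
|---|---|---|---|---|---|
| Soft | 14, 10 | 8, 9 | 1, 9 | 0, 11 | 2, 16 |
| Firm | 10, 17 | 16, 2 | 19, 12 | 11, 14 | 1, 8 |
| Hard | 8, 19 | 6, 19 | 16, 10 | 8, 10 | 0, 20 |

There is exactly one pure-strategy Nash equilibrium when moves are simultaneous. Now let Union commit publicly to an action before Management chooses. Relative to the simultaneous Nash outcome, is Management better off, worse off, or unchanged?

better off

Solve by backward induction (Union leads).
- Soft: BR = N5, leader payoff 2.
- Firm: BR = N1, leader payoff 10.
- Hard: BR = N5, leader payoff 0.
Union's induced payoffs are 2, 10, 0, so Union commits to Firm. Subgame-perfect outcome: (Firm, N1) with payoffs (10, 17).
For the simultaneous game, intersect best replies.
Union's best replies: N1→Soft; N2→Firm; N3→Firm; N4→Firm; N5→Soft.
Management's best replies: Soft→N5; Firm→N1; Hard→N5.
The unique mutual best reply is (Soft, N5), giving (2, 16).
Management earns 17 sequentially versus 16 at the Nash outcome: better off.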